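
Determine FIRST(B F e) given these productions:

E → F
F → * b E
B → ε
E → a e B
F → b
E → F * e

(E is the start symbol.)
FIRST sets of the non-terminals involved (from the grammar, by fixed-point iteration):
  FIRST(B) = { ε }
  FIRST(F) = { '*', 'b' }

To compute FIRST(B F e), process the symbols left to right:
Symbol B is a non-terminal. Add FIRST(B) \ {ε} = { }
B is nullable (ε ∈ FIRST(B)), continue to the next symbol.
Symbol F is a non-terminal. Add FIRST(F) \ {ε} = { '*', 'b' }
F is not nullable (ε ∉ FIRST(F)), so stop here.
FIRST(B F e) = { '*', 'b' }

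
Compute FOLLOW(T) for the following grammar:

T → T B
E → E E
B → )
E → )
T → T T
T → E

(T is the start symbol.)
{ $, ')' }

To compute FOLLOW(T), find every occurrence of T on a right-hand side N → α T β: add FIRST(β) \ {ε}, and if β is empty or nullable also add FOLLOW(N). Iterate to a fixed point.

T is the start symbol, so $ ∈ FOLLOW(T).
In T → T B: T is followed by B, add FIRST(B) \ {ε} = { ')' }
In T → T T: T is followed by T, add FIRST(T) \ {ε} = { ')' }
In T → T T: T is at the end; this adds FOLLOW(T) to itself — nothing new

Taking the union: FOLLOW(T) = { $, ')' }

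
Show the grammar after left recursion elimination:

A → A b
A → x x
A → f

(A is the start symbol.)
A is directly left-recursive. The standard transformation for
  A → A α₁ | ... | A α_m | β₁ | ... | β_n
is
  A  → β₁ A' | ... | β_n A'
  A' → α₁ A' | ... | α_m A' | ε

A → x x becomes A → x x A'
A → f becomes A → f A'
A → A b becomes A' → b A'
Add A' → ε

Resulting grammar:
A → x x A'
A → f A'
A' → b A'
A' → ε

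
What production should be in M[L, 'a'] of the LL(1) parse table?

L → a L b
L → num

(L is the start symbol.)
To find M[L, 'a'], we find productions for L where 'a' is in the predict set (PREDICT(N → α) = (FIRST(α) \ {ε}) ∪ (FOLLOW(N) if α ⇒* ε)).

L → a L b: PREDICT = { 'a' }
  'a' is in predict set, so this production goes in M[L, 'a']
L → num: PREDICT = { 'num' }

M[L, 'a'] = L → a L b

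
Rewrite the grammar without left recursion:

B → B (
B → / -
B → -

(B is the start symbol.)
B → / - B'
B → - B'
B' → ( B'
B' → ε

B is directly left-recursive. The standard transformation for
  A → A α₁ | ... | A α_m | β₁ | ... | β_n
is
  A  → β₁ A' | ... | β_n A'
  A' → α₁ A' | ... | α_m A' | ε

B → / - becomes B → / - B'
B → - becomes B → - B'
B → B ( becomes B' → ( B'
Add B' → ε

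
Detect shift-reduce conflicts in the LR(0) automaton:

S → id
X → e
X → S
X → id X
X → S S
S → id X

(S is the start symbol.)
A shift-reduce conflict occurs when an LR(0) state has both:
  - a complete (reduce) item [A → α .] (dot at the end), and
  - a shift item [B → β . c γ] (dot before a terminal).

Augment with S' → S and build the canonical LR(0) collection (I0 = CLOSURE({[S' → . S]}), then GOTO on every symbol after a dot until no new states appear). It has 9 states:
  I0: { [S → . id X], [S → . id], [S' → . S] }  — shift
  I1: { [S' → S .] }  — accept
  I2: { [S → . id X], [S → . id], [S → id . X], [S → id .], [X → . S S], [X → . S], [X → . e], [X → . id X] }  — shift, reduce
  I3: { [S → . id X], [S → . id], [X → S . S], [X → S .] }  — shift, reduce
  I4: { [S → id X .] }  — reduce
  I5: { [X → e .] }  — reduce
  I6: { [S → . id X], [S → . id], [S → id . X], [S → id .], [X → . S S], [X → . S], [X → . e], [X → . id X], [X → id . X] }  — shift, reduce
  I7: { [S → id X .], [X → id X .] }  — 2 reduces
  I8: { [X → S S .] }  — reduce

I2 contains reduce item [S → id .] and shift items [S → . id], [S → . id X], [X → . e], [X → . id X] — shift-reduce conflict.
I3 contains reduce item [X → S .] and shift items [S → . id], [S → . id X] — shift-reduce conflict.
I6 contains reduce item [S → id .] and shift items [S → . id], [S → . id X], [X → . e], [X → . id X] — shift-reduce conflict.

Answer: Yes — I2: [S → id .] vs [S → . id]; I3: [X → S .] vs [S → . id]; I6: [S → id .] vs [S → . id]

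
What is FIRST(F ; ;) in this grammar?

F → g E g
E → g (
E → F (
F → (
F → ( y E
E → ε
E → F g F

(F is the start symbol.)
{ '(', 'g' }

FIRST sets of the non-terminals involved (from the grammar, by fixed-point iteration):
  FIRST(F) = { '(', 'g' }

To compute FIRST(F ; ;), process the symbols left to right:
Symbol F is a non-terminal. Add FIRST(F) \ {ε} = { '(', 'g' }
F is not nullable (ε ∉ FIRST(F)), so stop here.
FIRST(F ; ;) = { '(', 'g' }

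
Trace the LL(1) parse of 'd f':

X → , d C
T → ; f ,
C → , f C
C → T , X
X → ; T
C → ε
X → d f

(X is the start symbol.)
LL(1) parsing maintains a stack (initially the start symbol over $) and the input. At each step: if the stack top is a terminal, match it against the current input token; if it is a non-terminal N, replace it with the RHS of M[N, lookahead] (the unique production whose predict set contains the lookahead).

Stack is shown with the top on the left.

Stack  Input  Action
--------------------
X $    d f $  output X → d f
d f $  d f $  match 'd'
f $    f $    match 'f'
$      $      accept

The string is accepted.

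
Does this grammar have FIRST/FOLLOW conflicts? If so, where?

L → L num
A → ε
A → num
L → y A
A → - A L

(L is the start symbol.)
Yes. A → num with FOLLOW(A) on { 'num' }

A FIRST/FOLLOW conflict occurs when a non-terminal N has a nullable alternative N → β (β ⇒* ε) and another alternative N → α with FIRST(α) ∩ FOLLOW(N) ≠ ∅: on such a lookahead the parser cannot decide between expanding α and letting N vanish via β.

Nullable non-terminals: A.

A: nullable alternative(s) A → ε; FOLLOW(A) = { $, 'num', 'y' }
  A → ε: FIRST \ {ε} = { } — this is the only nullable alternative, skip
  A → num: FIRST \ {ε} = { 'num' } — overlaps FOLLOW(A) on { 'num' }: CONFLICT
  A → - A L: FIRST \ {ε} = { '-' } — disjoint from FOLLOW(A)

L has no nullable alternative, so no FIRST/FOLLOW check is needed there.

So the grammar has 1 FIRST/FOLLOW conflict (marked CONFLICT above).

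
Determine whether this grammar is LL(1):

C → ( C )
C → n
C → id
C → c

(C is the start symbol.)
For C:
  PREDICT(C → '(' C ')') = { '(' }
  PREDICT(C → n) = { 'n' }
  PREDICT(C → id) = { 'id' }
  PREDICT(C → c) = { 'c' }

All predict sets are disjoint. The grammar IS LL(1).

Answer: Yes, the grammar is LL(1).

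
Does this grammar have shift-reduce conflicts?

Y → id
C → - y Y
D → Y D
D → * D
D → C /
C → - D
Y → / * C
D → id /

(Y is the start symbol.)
Augment with Y' → Y and build the canonical LR(0) collection (I0 = CLOSURE({[Y' → . Y]}), then GOTO on every symbol after a dot until no new states appear). It has 18 states:
  I0: { [Y → . / * C], [Y → . id], [Y' → . Y] }  — shift
  I1: { [Y → / . * C] }  — shift
  I2: { [Y' → Y .] }  — accept
  I3: { [Y → id .] }  — reduce
  I4: { [C → . - D], [C → . - y Y], [Y → / * . C] }  — shift
  I5: { [C → - . D], [C → - . y Y], [C → . - D], [C → . - y Y], [D → . * D], [D → . C /], [D → . Y D], [D → . id /], [Y → . / * C], [Y → . id] }  — shift
  I6: { [Y → / * C .] }  — reduce
  I7: { [C → . - D], [C → . - y Y], [D → * . D], [D → . * D], [D → . C /], [D → . Y D], [D → . id /], [Y → . / * C], [Y → . id] }  — shift
  I8: { [D → C . /] }  — shift
  I9: { [C → - D .] }  — reduce
  I10: { [C → . - D], [C → . - y Y], [D → . * D], [D → . C /], [D → . Y D], [D → . id /], [D → Y . D], [Y → . / * C], [Y → . id] }  — shift
  I11: { [D → id . /], [Y → id .] }  — shift, reduce
  I12: { [C → - y . Y], [Y → . / * C], [Y → . id] }  — shift
  I13: { [C → - y Y .] }  — reduce
  I14: { [D → id / .] }  — reduce
  I15: { [D → Y D .] }  — reduce
  I16: { [D → C / .] }  — reduce
  I17: { [D → * D .] }  — reduce

I11 contains reduce item [Y → id .] and shift item [D → id . /] — shift-reduce conflict.

Answer: Yes — I11: [Y → id .] vs [D → id . /]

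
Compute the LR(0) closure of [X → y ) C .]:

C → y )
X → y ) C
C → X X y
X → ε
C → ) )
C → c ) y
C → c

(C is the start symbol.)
{ [X → y ) C .] }

To compute CLOSURE, for each item [A → α.Bβ] where B is a non-terminal, add [B → .γ] for all productions B → γ; repeat for the newly added items until nothing changes.

Start with: [X → y ) C .]
The dot is at the end, so nothing is added.

CLOSURE = { [X → y ) C .] }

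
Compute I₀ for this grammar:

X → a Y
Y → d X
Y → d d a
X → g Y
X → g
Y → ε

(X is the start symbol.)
{ [X → . a Y], [X → . g Y], [X → . g], [X' → . X] }

First, augment the grammar with X' → X
I₀ = CLOSURE({ [X' → . X] }):
  [X' → . X] has the dot before X: add [X → . a Y], [X → . g Y], [X → . g]
No further items can be added.

I₀ = { [X → . a Y], [X → . g Y], [X → . g], [X' → . X] }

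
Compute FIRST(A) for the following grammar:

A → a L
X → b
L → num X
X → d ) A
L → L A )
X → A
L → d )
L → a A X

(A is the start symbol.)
To compute FIRST(A), examine every production with A on the left-hand side, reading each right-hand side left to right until a non-nullable symbol is reached.

From A → a L:
  - a is a terminal: add 'a' and stop

Collecting: FIRST(A) = { 'a' }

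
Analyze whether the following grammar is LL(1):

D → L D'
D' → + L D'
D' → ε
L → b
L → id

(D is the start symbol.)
Relevant sets:
  FOLLOW(D') = { $ }

For D':
  PREDICT(D' → '+' L D') = { '+' }
  PREDICT(D' → ε) = { $ }
For L:
  PREDICT(L → b) = { 'b' }
  PREDICT(L → id) = { 'id' }
D has a single production, so nothing to check there.

All predict sets are disjoint. The grammar IS LL(1).

Answer: Yes, the grammar is LL(1).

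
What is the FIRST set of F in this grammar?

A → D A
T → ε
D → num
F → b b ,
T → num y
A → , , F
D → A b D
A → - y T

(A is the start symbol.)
To compute FIRST(F), examine every production with F on the left-hand side, reading each right-hand side left to right until a non-nullable symbol is reached.

From F → b b ,:
  - b is a terminal: add 'b' and stop

Collecting: FIRST(F) = { 'b' }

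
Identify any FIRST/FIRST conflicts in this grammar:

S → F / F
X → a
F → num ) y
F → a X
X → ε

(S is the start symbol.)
No FIRST/FIRST conflicts.

Productions for X:
  X → a: FIRST = { 'a' }
  X → ε: FIRST = { ε }
Productions for F:
  F → num ) y: FIRST = { 'num' }
  F → a X: FIRST = { 'a' }
S has only one production, so no FIRST/FIRST conflict is possible there.

All alternatives of each non-terminal have pairwise disjoint FIRST sets.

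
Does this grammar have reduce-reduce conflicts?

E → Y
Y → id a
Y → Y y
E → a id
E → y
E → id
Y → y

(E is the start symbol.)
Yes — I5: [E → y .] vs [Y → y .]

A reduce-reduce conflict occurs when an LR(0) state has two complete items [A → α .] and [B → β .] — both call for a reduction, and with no lookahead the parser cannot choose between them.

Augment with E' → E and build the canonical LR(0) collection (I0 = CLOSURE({[E' → . E]}), then GOTO on every symbol after a dot until no new states appear). It has 9 states:
  I0: { [E → . Y], [E → . a id], [E → . id], [E → . y], [E' → . E], [Y → . Y y], [Y → . id a], [Y → . y] }  — shift
  I1: { [E' → E .] }  — accept
  I2: { [E → Y .], [Y → Y . y] }  — shift, reduce
  I3: { [E → a . id] }  — shift
  I4: { [E → id .], [Y → id . a] }  — shift, reduce
  I5: { [E → y .], [Y → y .] }  — 2 reduces
  I6: { [Y → id a .] }  — reduce
  I7: { [E → a id .] }  — reduce
  I8: { [Y → Y y .] }  — reduce

I5 contains complete items [E → y .], [Y → y .] — reduce-reduce conflict.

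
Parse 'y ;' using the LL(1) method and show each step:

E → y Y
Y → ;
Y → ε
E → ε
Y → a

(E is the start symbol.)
Stack is shown with the top on the left.

Stack  Input  Action
--------------------
E $    y ; $  output E → y Y
y Y $  y ; $  match 'y'
Y $    ; $    output Y → ;
; $    ; $    match ';'
$      $      accept

The string is accepted.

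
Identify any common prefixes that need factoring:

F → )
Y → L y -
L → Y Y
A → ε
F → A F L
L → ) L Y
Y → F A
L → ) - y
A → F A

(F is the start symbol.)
Yes, L has productions with common prefix ')'

Left-factoring is needed when two productions for the same non-terminal
share a common prefix on the right-hand side.

Productions for F:
  F → )
  F → A F L
Productions for Y:
  Y → L y -
  Y → F A
Productions for L:
  L → Y Y
  L → ) L Y
  L → ) - y
Productions for A:
  A → ε
  A → F A

Found common prefix ')' in productions for L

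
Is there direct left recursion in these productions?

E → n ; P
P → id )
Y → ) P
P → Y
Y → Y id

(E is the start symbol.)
E → n ; P: starts with n
P → id ): starts with id
Y → ) P: starts with ')'
P → Y: starts with Y
Y → Y id: LEFT RECURSIVE (starts with Y)

The grammar has direct left recursion on: Y.

Answer: Yes, Y is left-recursive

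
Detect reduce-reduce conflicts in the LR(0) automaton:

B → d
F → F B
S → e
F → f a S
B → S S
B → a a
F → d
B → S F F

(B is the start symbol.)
Yes — I15: [B → d .] vs [F → d .]

Augment with B' → B and build the canonical LR(0) collection (I0 = CLOSURE({[B' → . B]}), then GOTO on every symbol after a dot until no new states appear). It has 16 states:
  I0: { [B → . S F F], [B → . S S], [B → . a a], [B → . d], [B' → . B], [S → . e] }  — shift
  I1: { [B' → B .] }  — accept
  I2: { [B → S . F F], [B → S . S], [F → . F B], [F → . d], [F → . f a S], [S → . e] }  — shift
  I3: { [B → a . a] }  — shift
  I4: { [B → d .] }  — reduce
  I5: { [S → e .] }  — reduce
  I6: { [B → a a .] }  — reduce
  I7: { [B → . S F F], [B → . S S], [B → . a a], [B → . d], [B → S F . F], [F → . F B], [F → . d], [F → . f a S], [F → F . B], [S → . e] }  — shift
  I8: { [B → S S .] }  — reduce
  I9: { [F → d .] }  — reduce
  I10: { [F → f . a S] }  — shift
  I11: { [F → f a . S], [S → . e] }  — shift
  I12: { [F → f a S .] }  — reduce
  I13: { [F → F B .] }  — reduce
  I14: { [B → . S F F], [B → . S S], [B → . a a], [B → . d], [B → S F F .], [F → F . B], [S → . e] }  — shift, reduce
  I15: { [B → d .], [F → d .] }  — 2 reduces

I15 contains complete items [B → d .], [F → d .] — reduce-reduce conflict.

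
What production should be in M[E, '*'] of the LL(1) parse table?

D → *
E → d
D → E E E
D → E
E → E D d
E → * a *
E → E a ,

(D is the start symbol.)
To find M[E, '*'], we find productions for E where '*' is in the predict set (PREDICT(N → α) = (FIRST(α) \ {ε}) ∪ (FOLLOW(N) if α ⇒* ε)).

Relevant sets:
  FIRST(E) = { '*', 'd' }

E → d: PREDICT = { 'd' }
E → E D d: PREDICT = { '*', 'd' }
  '*' is in predict set, so this production goes in M[E, '*']
E → * a *: PREDICT = { '*' }
  '*' is in predict set, so this production goes in M[E, '*']
E → E a ,: PREDICT = { '*', 'd' }
  '*' is in predict set, so this production goes in M[E, '*']

M[E, '*'] = E → E D d, E → * a *, E → E a ,  (a multiply-defined cell — the grammar is not LL(1))

Answer: E → E D d, E → * a *, E → E a ,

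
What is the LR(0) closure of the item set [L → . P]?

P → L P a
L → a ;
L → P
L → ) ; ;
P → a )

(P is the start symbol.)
{ [L → . ) ; ;], [L → . P], [L → . a ;], [P → . L P a], [P → . a )] }

To compute CLOSURE, for each item [A → α.Bβ] where B is a non-terminal, add [B → .γ] for all productions B → γ; repeat for the newly added items until nothing changes.

Start with: [L → . P]
  [L → . P] has the dot before P: add [P → . L P a], [P → . a )]
  [P → . L P a] has the dot before L: add [L → . a ;], [L → . ) ; ;]
No further items can be added.

CLOSURE = { [L → . ) ; ;], [L → . P], [L → . a ;], [P → . L P a], [P → . a )] }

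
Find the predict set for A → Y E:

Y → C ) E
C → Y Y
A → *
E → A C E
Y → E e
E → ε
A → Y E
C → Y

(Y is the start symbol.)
PREDICT(A → Y E) = (FIRST(RHS) \ {ε}) ∪ (FOLLOW(A) if ε ∈ FIRST(RHS), i.e. RHS ⇒* ε)
FIRST(Y) = { '*', 'e' }
FIRST(Y E) = { '*', 'e' }
ε ∉ FIRST(Y E), so FOLLOW(A) is not added.
PREDICT(A → Y E) = { '*', 'e' }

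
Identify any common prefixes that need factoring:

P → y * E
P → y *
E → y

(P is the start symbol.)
Yes, P has productions with common prefix 'y *'

Left-factoring is needed when two productions for the same non-terminal
share a common prefix on the right-hand side.

Productions for P:
  P → y * E
  P → y *

Found common prefix 'y *' in productions for P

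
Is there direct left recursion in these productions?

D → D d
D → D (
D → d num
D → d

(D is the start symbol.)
Yes, D is left-recursive

Direct left recursion occurs when N → N α for some non-terminal N (the right-hand side begins with the left-hand side itself).

D → D d: LEFT RECURSIVE (starts with D)
D → D (: LEFT RECURSIVE (starts with D)
D → d num: starts with d
D → d: starts with d

The grammar has direct left recursion on: D.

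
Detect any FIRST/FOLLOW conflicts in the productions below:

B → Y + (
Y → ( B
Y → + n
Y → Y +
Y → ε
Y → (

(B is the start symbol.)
Yes. Y → '+' n with FOLLOW(Y) on { '+' }; Y → Y '+' with FOLLOW(Y) on { '+' }

A FIRST/FOLLOW conflict occurs when a non-terminal N has a nullable alternative N → β (β ⇒* ε) and another alternative N → α with FIRST(α) ∩ FOLLOW(N) ≠ ∅: on such a lookahead the parser cannot decide between expanding α and letting N vanish via β.

Nullable non-terminals: Y.
FIRST sets used below: FIRST(Y) = { '(', '+', ε }

Y: nullable alternative(s) Y → ε; FOLLOW(Y) = { '+' }
  Y → ( B: FIRST \ {ε} = { '(' } — disjoint from FOLLOW(Y)
  Y → + n: FIRST \ {ε} = { '+' } — overlaps FOLLOW(Y) on { '+' }: CONFLICT
  Y → Y +: FIRST \ {ε} = { '(', '+' } — overlaps FOLLOW(Y) on { '+' }: CONFLICT
  Y → ε: FIRST \ {ε} = { } — this is the only nullable alternative, skip
  Y → (: FIRST \ {ε} = { '(' } — disjoint from FOLLOW(Y)

B has no nullable alternative, so no FIRST/FOLLOW check is needed there.

So the grammar has 2 FIRST/FOLLOW conflicts (marked CONFLICT above).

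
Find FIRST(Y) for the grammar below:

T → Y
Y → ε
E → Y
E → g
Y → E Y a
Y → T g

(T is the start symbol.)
{ 'a', 'g', ε }

To compute FIRST(Y), examine every production with Y on the left-hand side, reading each right-hand side left to right until a non-nullable symbol is reached.

FIRST sets of the other non-terminals involved (by the same procedure, iterated to a fixed point):
  FIRST(E) = { 'a', 'g', ε }
  FIRST(T) = { 'a', 'g', ε }

From Y → ε:
  - ε-production, so ε ∈ FIRST(Y)
From Y → E Y a:
  - E is a non-terminal: add FIRST(E) \ {ε} = { 'a', 'g' }
    E is nullable, so continue to the next symbol
  - Y is the symbol being defined: contributes nothing new
    Y is nullable, so continue to the next symbol
  - a is a terminal: add 'a' and stop
From Y → T g:
  - T is a non-terminal: add FIRST(T) \ {ε} = { 'a', 'g' }
    T is nullable, so continue to the next symbol
  - g is a terminal: add 'g' and stop

Collecting: FIRST(Y) = { 'a', 'g', ε }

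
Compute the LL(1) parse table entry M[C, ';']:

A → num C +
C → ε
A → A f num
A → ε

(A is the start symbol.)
Empty (error entry)

To find M[C, ';'], we find productions for C where ';' is in the predict set (PREDICT(N → α) = (FIRST(α) \ {ε}) ∪ (FOLLOW(N) if α ⇒* ε)).

Relevant sets:
  FOLLOW(C) = { '+' }

C → ε: PREDICT = { '+' }

M[C, ';'] is empty (no production applies)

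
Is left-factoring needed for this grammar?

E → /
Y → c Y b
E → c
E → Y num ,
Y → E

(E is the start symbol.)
No, left-factoring is not needed

Left-factoring is needed when two productions for the same non-terminal
share a common prefix on the right-hand side.

Productions for E:
  E → /
  E → c
  E → Y num ,
Productions for Y:
  Y → c Y b
  Y → E

No common prefixes found.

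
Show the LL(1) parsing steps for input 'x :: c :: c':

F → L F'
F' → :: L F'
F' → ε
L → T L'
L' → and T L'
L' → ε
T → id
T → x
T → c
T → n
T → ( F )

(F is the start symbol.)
Stack is shown with the top on the left.

Stack      Input          Action
--------------------------------
F $        x :: c :: c $  output F → L F'
L F' $     x :: c :: c $  output L → T L'
T L' F' $  x :: c :: c $  output T → x
x L' F' $  x :: c :: c $  match 'x'
L' F' $    :: c :: c $    output L' → ε
F' $       :: c :: c $    output F' → :: L F'
:: L F' $  :: c :: c $    match '::'
L F' $     c :: c $       output L → T L'
T L' F' $  c :: c $       output T → c
c L' F' $  c :: c $       match 'c'
L' F' $    :: c $         output L' → ε
F' $       :: c $         output F' → :: L F'
:: L F' $  :: c $         match '::'
L F' $     c $            output L → T L'
T L' F' $  c $            output T → c
c L' F' $  c $            match 'c'
L' F' $    $              output L' → ε
F' $       $              output F' → ε
$          $              accept

The string is accepted.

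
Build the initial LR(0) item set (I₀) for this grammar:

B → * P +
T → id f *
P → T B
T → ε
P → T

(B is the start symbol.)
{ [B → . * P +], [B' → . B] }

First, augment the grammar with B' → B
I₀ = CLOSURE({ [B' → . B] }):
  [B' → . B] has the dot before B: add [B → . * P +]
No further items can be added.

I₀ = { [B → . * P +], [B' → . B] }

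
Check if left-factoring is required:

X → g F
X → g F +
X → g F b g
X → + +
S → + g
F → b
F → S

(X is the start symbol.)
Left-factoring is needed when two productions for the same non-terminal
share a common prefix on the right-hand side.

Productions for X:
  X → g F
  X → g F +
  X → g F b g
  X → + +
Productions for F:
  F → b
  F → S

Found common prefix 'g F' in productions for X

Answer: Yes, X has productions with common prefix 'g F'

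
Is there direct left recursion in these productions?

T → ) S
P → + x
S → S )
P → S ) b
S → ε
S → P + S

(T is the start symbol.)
Yes, S is left-recursive

Direct left recursion occurs when N → N α for some non-terminal N (the right-hand side begins with the left-hand side itself).

T → ) S: starts with ')'
P → + x: starts with '+'
S → S ): LEFT RECURSIVE (starts with S)
P → S ) b: starts with S
S → ε: starts with ε
S → P + S: starts with P

The grammar has direct left recursion on: S.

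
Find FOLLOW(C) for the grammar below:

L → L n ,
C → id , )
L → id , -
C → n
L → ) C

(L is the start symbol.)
{ $, 'n' }

To compute FOLLOW(C), find every occurrence of C on a right-hand side N → α C β: add FIRST(β) \ {ε}, and if β is empty or nullable also add FOLLOW(N). Iterate to a fixed point.

In L → ) C: C is at the end, add FOLLOW(L)

The FOLLOW sets referred to above (computed the same way, to a fixed point):
  FOLLOW(L) = { $, 'n' }

Taking the union: FOLLOW(C) = { $, 'n' }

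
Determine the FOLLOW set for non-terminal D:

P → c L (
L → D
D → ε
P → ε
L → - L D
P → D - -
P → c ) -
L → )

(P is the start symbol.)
{ '(', '-' }

In L → D: D is at the end, add FOLLOW(L)
In L → - L D: D is at the end, add FOLLOW(L)
In P → D - -: D is followed by '-' '-', add FIRST('-' '-') \ {ε} = { '-' }

The FOLLOW sets referred to above (computed the same way, to a fixed point):
  FOLLOW(L) = { '(' }

Taking the union: FOLLOW(D) = { '(', '-' }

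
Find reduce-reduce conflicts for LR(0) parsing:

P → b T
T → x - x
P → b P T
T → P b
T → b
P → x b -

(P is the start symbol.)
A reduce-reduce conflict occurs when an LR(0) state has two complete items [A → α .] and [B → β .] — both call for a reduction, and with no lookahead the parser cannot choose between them.

Augment with P' → P and build the canonical LR(0) collection (I0 = CLOSURE({[P' → . P]}), then GOTO on every symbol after a dot until no new states appear). It has 16 states:
  I0: { [P → . b P T], [P → . b T], [P → . x b -], [P' → . P] }  — shift
  I1: { [P' → P .] }  — accept
  I2: { [P → . b P T], [P → . b T], [P → . x b -], [P → b . P T], [P → b . T], [T → . P b], [T → . b], [T → . x - x] }  — shift
  I3: { [P → x . b -] }  — shift
  I4: { [P → x b . -] }  — shift
  I5: { [P → x b - .] }  — reduce
  I6: { [P → . b P T], [P → . b T], [P → . x b -], [P → b P . T], [T → . P b], [T → . b], [T → . x - x], [T → P . b] }  — shift
  I7: { [P → b T .] }  — reduce
  I8: { [P → . b P T], [P → . b T], [P → . x b -], [P → b . P T], [P → b . T], [T → . P b], [T → . b], [T → . x - x], [T → b .] }  — shift, reduce
  I9: { [P → x . b -], [T → x . - x] }  — shift
  I10: { [T → x - . x] }  — shift
  I11: { [T → x - x .] }  — reduce
  I12: { [T → P . b] }  — shift
  I13: { [P → b P T .] }  — reduce
  I14: { [P → . b P T], [P → . b T], [P → . x b -], [P → b . P T], [P → b . T], [T → . P b], [T → . b], [T → . x - x], [T → P b .], [T → b .] }  — shift, 2 reduces
  I15: { [T → P b .] }  — reduce

I14 contains complete items [T → P b .], [T → b .] — reduce-reduce conflict.

Answer: Yes — I14: [T → P b .] vs [T → b .]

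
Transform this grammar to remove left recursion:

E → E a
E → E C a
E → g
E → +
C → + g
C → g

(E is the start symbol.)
E → g E'
E → + E'
E' → a E'
E' → C a E'
E' → ε
C → + g
C → g

E is directly left-recursive. The standard transformation for
  A → A α₁ | ... | A α_m | β₁ | ... | β_n
is
  A  → β₁ A' | ... | β_n A'
  A' → α₁ A' | ... | α_m A' | ε

E → g becomes E → g E'
E → + becomes E → + E'
E → E a becomes E' → a E'
E → E C a becomes E' → C a E'
Add E' → ε

Productions for other non-terminals are unchanged:
  C → + g
  C → g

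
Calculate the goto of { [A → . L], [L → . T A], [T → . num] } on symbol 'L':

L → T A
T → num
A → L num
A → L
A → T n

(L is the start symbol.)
GOTO(I, 'L') = CLOSURE({ [A → αX.β] : [A → α.Xβ] ∈ I, X = 'L' })

Items with dot before 'L', with the dot advanced:
  [A → . L] → [A → L .]
Closure adds nothing (no advanced item has the dot before a non-terminal).

GOTO = { [A → L .] }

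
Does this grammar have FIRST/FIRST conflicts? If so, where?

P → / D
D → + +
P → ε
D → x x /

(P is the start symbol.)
A FIRST/FIRST conflict occurs when two productions N → α and N → β for the same non-terminal have FIRST(α) ∩ FIRST(β) ≠ ∅ (with ε ∈ FIRST of a nullable right-hand side, so two nullable alternatives also conflict).

Productions for P:
  P → / D: FIRST = { '/' }
  P → ε: FIRST = { ε }
Productions for D:
  D → + +: FIRST = { '+' }
  D → x x /: FIRST = { 'x' }

All alternatives of each non-terminal have pairwise disjoint FIRST sets.

Answer: No FIRST/FIRST conflicts.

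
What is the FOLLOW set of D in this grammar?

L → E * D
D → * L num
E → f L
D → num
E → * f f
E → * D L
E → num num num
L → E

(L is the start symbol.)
{ $, '*', 'f', 'num' }

In L → E * D: D is at the end, add FOLLOW(L)
In E → * D L: D is followed by L, add FIRST(L) \ {ε} = { '*', 'f', 'num' }

The FOLLOW sets referred to above (computed the same way, to a fixed point):
  FOLLOW(L) = { $, '*', 'num' }

Taking the union: FOLLOW(D) = { $, '*', 'f', 'num' }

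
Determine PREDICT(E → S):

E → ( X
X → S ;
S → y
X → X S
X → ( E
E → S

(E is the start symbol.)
PREDICT(E → S) = (FIRST(RHS) \ {ε}) ∪ (FOLLOW(E) if ε ∈ FIRST(RHS), i.e. RHS ⇒* ε)
FIRST(S) = { 'y' }
FIRST(S) = { 'y' }
ε ∉ FIRST(S), so FOLLOW(E) is not added.
PREDICT(E → S) = { 'y' }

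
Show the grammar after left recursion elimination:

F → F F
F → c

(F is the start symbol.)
F → c F'
F' → F F'
F' → ε

F is directly left-recursive. The standard transformation for
  A → A α₁ | ... | A α_m | β₁ | ... | β_n
is
  A  → β₁ A' | ... | β_n A'
  A' → α₁ A' | ... | α_m A' | ε

F → c becomes F → c F'
F → F F becomes F' → F F'
Add F' → ε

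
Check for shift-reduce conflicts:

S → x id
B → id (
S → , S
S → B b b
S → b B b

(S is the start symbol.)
No shift-reduce conflicts

A shift-reduce conflict occurs when an LR(0) state has both:
  - a complete (reduce) item [A → α .] (dot at the end), and
  - a shift item [B → β . c γ] (dot before a terminal).

Augment with S' → S and build the canonical LR(0) collection (I0 = CLOSURE({[S' → . S]}), then GOTO on every symbol after a dot until no new states appear). It has 14 states:
  I0: { [B → . id (], [S → . , S], [S → . B b b], [S → . b B b], [S → . x id], [S' → . S] }  — shift
  I1: { [B → . id (], [S → , . S], [S → . , S], [S → . B b b], [S → . b B b], [S → . x id] }  — shift
  I2: { [S → B . b b] }  — shift
  I3: { [S' → S .] }  — accept
  I4: { [B → . id (], [S → b . B b] }  — shift
  I5: { [B → id . (] }  — shift
  I6: { [S → x . id] }  — shift
  I7: { [S → x id .] }  — reduce
  I8: { [B → id ( .] }  — reduce
  I9: { [S → b B . b] }  — shift
  I10: { [S → b B b .] }  — reduce
  I11: { [S → B b . b] }  — shift
  I12: { [S → B b b .] }  — reduce
  I13: { [S → , S .] }  — reduce

No state contains both a complete item and a shift item.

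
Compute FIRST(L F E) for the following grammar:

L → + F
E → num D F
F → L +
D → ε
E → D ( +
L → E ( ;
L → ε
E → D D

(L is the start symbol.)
FIRST sets of the non-terminals involved (from the grammar, by fixed-point iteration):
  FIRST(L) = { '(', '+', 'num', ε }
  FIRST(F) = { '(', '+', 'num' }

To compute FIRST(L F E), process the symbols left to right:
Symbol L is a non-terminal. Add FIRST(L) \ {ε} = { '(', '+', 'num' }
L is nullable (ε ∈ FIRST(L)), continue to the next symbol.
Symbol F is a non-terminal. Add FIRST(F) \ {ε} = { '(', '+', 'num' }
F is not nullable (ε ∉ FIRST(F)), so stop here.
FIRST(L F E) = { '(', '+', 'num' }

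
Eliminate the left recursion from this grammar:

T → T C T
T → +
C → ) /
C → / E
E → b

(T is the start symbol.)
T → + T'
T' → C T T'
T' → ε
C → ) /
C → / E
E → b

T is directly left-recursive. The standard transformation for
  A → A α₁ | ... | A α_m | β₁ | ... | β_n
is
  A  → β₁ A' | ... | β_n A'
  A' → α₁ A' | ... | α_m A' | ε

T → + becomes T → + T'
T → T C T becomes T' → C T T'
Add T' → ε

Productions for other non-terminals are unchanged:
  C → ) /
  C → / E
  E → b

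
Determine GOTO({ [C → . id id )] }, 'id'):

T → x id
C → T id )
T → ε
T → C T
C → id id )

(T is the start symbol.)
GOTO(I, 'id') = CLOSURE({ [A → αX.β] : [A → α.Xβ] ∈ I, X = 'id' })

Items with dot before 'id', with the dot advanced:
  [C → . id id )] → [C → id . id )]
Closure adds nothing (no advanced item has the dot before a non-terminal).

GOTO = { [C → id . id )] }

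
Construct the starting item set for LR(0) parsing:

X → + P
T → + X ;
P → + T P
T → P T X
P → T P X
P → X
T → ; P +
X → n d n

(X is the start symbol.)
{ [X → . + P], [X → . n d n], [X' → . X] }

First, augment the grammar with X' → X
I₀ = CLOSURE({ [X' → . X] }):
  [X' → . X] has the dot before X: add [X → . + P], [X → . n d n]
No further items can be added.

I₀ = { [X → . + P], [X → . n d n], [X' → . X] }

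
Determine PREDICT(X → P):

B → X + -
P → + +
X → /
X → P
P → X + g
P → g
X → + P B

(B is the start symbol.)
PREDICT(X → P) = (FIRST(RHS) \ {ε}) ∪ (FOLLOW(X) if ε ∈ FIRST(RHS), i.e. RHS ⇒* ε)
FIRST(P) = { '+', '/', 'g' }
FIRST(P) = { '+', '/', 'g' }
ε ∉ FIRST(P), so FOLLOW(X) is not added.
PREDICT(X → P) = { '+', '/', 'g' }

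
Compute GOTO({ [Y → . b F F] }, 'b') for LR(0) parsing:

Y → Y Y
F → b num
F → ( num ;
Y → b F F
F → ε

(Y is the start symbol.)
{ [F → . ( num ;], [F → . b num], [F → .], [Y → b . F F] }

GOTO(I, 'b') = CLOSURE({ [A → αX.β] : [A → α.Xβ] ∈ I, X = 'b' })

Items with dot before 'b', with the dot advanced:
  [Y → . b F F] → [Y → b . F F]
Closure of the advanced items:
  [Y → b . F F] has the dot before F: add [F → . b num], [F → . ( num ;], [F → .]

GOTO = { [F → . ( num ;], [F → . b num], [F → .], [Y → b . F F] }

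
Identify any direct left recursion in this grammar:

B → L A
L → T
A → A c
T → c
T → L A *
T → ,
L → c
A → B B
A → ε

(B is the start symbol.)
Yes, A is left-recursive

Direct left recursion occurs when N → N α for some non-terminal N (the right-hand side begins with the left-hand side itself).

B → L A: starts with L
L → T: starts with T
A → A c: LEFT RECURSIVE (starts with A)
T → c: starts with c
T → L A *: starts with L
T → ,: starts with ','
L → c: starts with c
A → B B: starts with B
A → ε: starts with ε

The grammar has direct left recursion on: A.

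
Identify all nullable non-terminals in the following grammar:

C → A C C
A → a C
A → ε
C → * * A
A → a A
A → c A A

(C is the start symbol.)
ε-productions: A → ε
So A is immediately nullable.
No further non-terminal can be added: every production for the remaining non-terminals contains a terminal or a non-nullable non-terminal.
Nullable = { 'A' }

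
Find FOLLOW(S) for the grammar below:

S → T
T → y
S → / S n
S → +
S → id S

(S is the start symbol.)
{ $, 'n' }

S is the start symbol, so $ ∈ FOLLOW(S).
In S → / S n: S is followed by n, add FIRST(n) \ {ε} = { 'n' }
In S → id S: S is at the end; this adds FOLLOW(S) to itself — nothing new

Taking the union: FOLLOW(S) = { $, 'n' }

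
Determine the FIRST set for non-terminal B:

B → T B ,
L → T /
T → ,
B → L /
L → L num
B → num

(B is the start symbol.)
{ ',', 'num' }

To compute FIRST(B), examine every production with B on the left-hand side, reading each right-hand side left to right until a non-nullable symbol is reached.

FIRST sets of the other non-terminals involved (by the same procedure, iterated to a fixed point):
  FIRST(T) = { ',' }
  FIRST(L) = { ',' }

From B → T B ,:
  - T is a non-terminal: add FIRST(T) \ {ε} = { ',' }
    T is not nullable, so stop
From B → L /:
  - L is a non-terminal: add FIRST(L) \ {ε} = { ',' }
    L is not nullable, so stop
From B → num:
  - num is a terminal: add 'num' and stop

Collecting: FIRST(B) = { ',', 'num' }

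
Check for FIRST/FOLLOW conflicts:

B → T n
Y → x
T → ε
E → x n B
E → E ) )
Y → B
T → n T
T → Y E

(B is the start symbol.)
A FIRST/FOLLOW conflict occurs when a non-terminal N has a nullable alternative N → β (β ⇒* ε) and another alternative N → α with FIRST(α) ∩ FOLLOW(N) ≠ ∅: on such a lookahead the parser cannot decide between expanding α and letting N vanish via β.

Nullable non-terminals: T.
FIRST sets used below: FIRST(Y) = { 'n', 'x' }

T: nullable alternative(s) T → ε; FOLLOW(T) = { 'n' }
  T → ε: FIRST \ {ε} = { } — this is the only nullable alternative, skip
  T → n T: FIRST \ {ε} = { 'n' } — overlaps FOLLOW(T) on { 'n' }: CONFLICT
  T → Y E: FIRST \ {ε} = { 'n', 'x' } — overlaps FOLLOW(T) on { 'n' }: CONFLICT

B, E, Y have no nullable alternative, so no FIRST/FOLLOW check is needed there.

So the grammar has 2 FIRST/FOLLOW conflicts (marked CONFLICT above).

Answer: Yes. T → n T with FOLLOW(T) on { 'n' }; T → Y E with FOLLOW(T) on { 'n' }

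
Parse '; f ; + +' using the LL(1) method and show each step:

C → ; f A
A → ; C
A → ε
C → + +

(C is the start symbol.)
LL(1) parsing maintains a stack (initially the start symbol over $) and the input. At each step: if the stack top is a terminal, match it against the current input token; if it is a non-terminal N, replace it with the RHS of M[N, lookahead] (the unique production whose predict set contains the lookahead).

Stack is shown with the top on the left.

Stack    Input        Action
----------------------------
C $      ; f ; + + $  output C → ; f A
; f A $  ; f ; + + $  match ';'
f A $    f ; + + $    match 'f'
A $      ; + + $      output A → ; C
; C $    ; + + $      match ';'
C $      + + $        output C → + +
+ + $    + + $        match '+'
+ $      + $          match '+'
$        $            accept

The string is accepted.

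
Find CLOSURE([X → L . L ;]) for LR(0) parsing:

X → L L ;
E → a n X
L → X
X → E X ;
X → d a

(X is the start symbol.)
{ [E → . a n X], [L → . X], [X → . E X ;], [X → . L L ;], [X → . d a], [X → L . L ;] }

To compute CLOSURE, for each item [A → α.Bβ] where B is a non-terminal, add [B → .γ] for all productions B → γ; repeat for the newly added items until nothing changes.

Start with: [X → L . L ;]
  [X → L . L ;] has the dot before L: add [L → . X]
  [L → . X] has the dot before X: add [X → . L L ;], [X → . E X ;], [X → . d a]
  [X → . E X ;] has the dot before E: add [E → . a n X]
No further items can be added.

CLOSURE = { [E → . a n X], [L → . X], [X → . E X ;], [X → . L L ;], [X → . d a], [X → L . L ;] }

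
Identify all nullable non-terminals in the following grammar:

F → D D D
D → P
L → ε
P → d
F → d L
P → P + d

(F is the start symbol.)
{ 'L' }

ε-productions: L → ε
So L is immediately nullable.
No further non-terminal can be added: every production for the remaining non-terminals contains a terminal or a non-nullable non-terminal.
Nullable = { 'L' }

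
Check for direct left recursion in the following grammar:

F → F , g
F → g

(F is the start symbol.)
Yes, F is left-recursive

Direct left recursion occurs when N → N α for some non-terminal N (the right-hand side begins with the left-hand side itself).

F → F , g: LEFT RECURSIVE (starts with F)
F → g: starts with g

The grammar has direct left recursion on: F.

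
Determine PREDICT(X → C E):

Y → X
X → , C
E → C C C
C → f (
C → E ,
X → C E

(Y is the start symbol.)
PREDICT(X → C E) = (FIRST(RHS) \ {ε}) ∪ (FOLLOW(X) if ε ∈ FIRST(RHS), i.e. RHS ⇒* ε)
FIRST(C) = { 'f' }
FIRST(C E) = { 'f' }
ε ∉ FIRST(C E), so FOLLOW(X) is not added.
PREDICT(X → C E) = { 'f' }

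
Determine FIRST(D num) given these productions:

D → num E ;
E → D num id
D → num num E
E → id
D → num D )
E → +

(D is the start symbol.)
FIRST sets of the non-terminals involved (from the grammar, by fixed-point iteration):
  FIRST(D) = { 'num' }

To compute FIRST(D num), process the symbols left to right:
Symbol D is a non-terminal. Add FIRST(D) \ {ε} = { 'num' }
D is not nullable (ε ∉ FIRST(D)), so stop here.
FIRST(D num) = { 'num' }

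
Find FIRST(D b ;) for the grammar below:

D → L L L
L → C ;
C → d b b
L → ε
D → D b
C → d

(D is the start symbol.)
{ 'b', 'd' }

FIRST sets of the non-terminals involved (from the grammar, by fixed-point iteration):
  FIRST(D) = { 'b', 'd', ε }

To compute FIRST(D b ;), process the symbols left to right:
Symbol D is a non-terminal. Add FIRST(D) \ {ε} = { 'b', 'd' }
D is nullable (ε ∈ FIRST(D)), continue to the next symbol.
Symbol b is a terminal. Add 'b' and stop.
FIRST(D b ;) = { 'b', 'd' }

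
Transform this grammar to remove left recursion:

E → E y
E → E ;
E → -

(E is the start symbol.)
E is directly left-recursive. The standard transformation for
  A → A α₁ | ... | A α_m | β₁ | ... | β_n
is
  A  → β₁ A' | ... | β_n A'
  A' → α₁ A' | ... | α_m A' | ε

E → - becomes E → - E'
E → E y becomes E' → y E'
E → E ; becomes E' → ; E'
Add E' → ε

Resulting grammar:
E → - E'
E' → y E'
E' → ; E'
E' → ε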